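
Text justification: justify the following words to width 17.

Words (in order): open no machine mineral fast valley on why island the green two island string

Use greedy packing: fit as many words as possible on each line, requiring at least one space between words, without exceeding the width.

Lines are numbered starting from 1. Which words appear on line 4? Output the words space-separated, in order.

Answer: island the green

Derivation:
Line 1: ['open', 'no', 'machine'] (min_width=15, slack=2)
Line 2: ['mineral', 'fast'] (min_width=12, slack=5)
Line 3: ['valley', 'on', 'why'] (min_width=13, slack=4)
Line 4: ['island', 'the', 'green'] (min_width=16, slack=1)
Line 5: ['two', 'island', 'string'] (min_width=17, slack=0)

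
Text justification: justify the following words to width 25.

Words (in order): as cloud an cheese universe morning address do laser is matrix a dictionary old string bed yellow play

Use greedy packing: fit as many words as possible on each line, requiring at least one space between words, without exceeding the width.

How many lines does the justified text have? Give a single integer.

Answer: 5

Derivation:
Line 1: ['as', 'cloud', 'an', 'cheese'] (min_width=18, slack=7)
Line 2: ['universe', 'morning', 'address'] (min_width=24, slack=1)
Line 3: ['do', 'laser', 'is', 'matrix', 'a'] (min_width=20, slack=5)
Line 4: ['dictionary', 'old', 'string', 'bed'] (min_width=25, slack=0)
Line 5: ['yellow', 'play'] (min_width=11, slack=14)
Total lines: 5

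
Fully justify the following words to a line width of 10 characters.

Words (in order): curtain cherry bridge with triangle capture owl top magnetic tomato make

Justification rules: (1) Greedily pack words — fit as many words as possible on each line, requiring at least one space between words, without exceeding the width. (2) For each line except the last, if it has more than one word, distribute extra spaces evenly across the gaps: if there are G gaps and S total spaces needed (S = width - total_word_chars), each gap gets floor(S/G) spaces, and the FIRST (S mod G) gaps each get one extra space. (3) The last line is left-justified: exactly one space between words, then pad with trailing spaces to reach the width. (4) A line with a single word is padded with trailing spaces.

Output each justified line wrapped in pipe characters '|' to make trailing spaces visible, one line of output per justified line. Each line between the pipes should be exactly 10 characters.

Answer: |curtain   |
|cherry    |
|bridge    |
|with      |
|triangle  |
|capture   |
|owl    top|
|magnetic  |
|tomato    |
|make      |

Derivation:
Line 1: ['curtain'] (min_width=7, slack=3)
Line 2: ['cherry'] (min_width=6, slack=4)
Line 3: ['bridge'] (min_width=6, slack=4)
Line 4: ['with'] (min_width=4, slack=6)
Line 5: ['triangle'] (min_width=8, slack=2)
Line 6: ['capture'] (min_width=7, slack=3)
Line 7: ['owl', 'top'] (min_width=7, slack=3)
Line 8: ['magnetic'] (min_width=8, slack=2)
Line 9: ['tomato'] (min_width=6, slack=4)
Line 10: ['make'] (min_width=4, slack=6)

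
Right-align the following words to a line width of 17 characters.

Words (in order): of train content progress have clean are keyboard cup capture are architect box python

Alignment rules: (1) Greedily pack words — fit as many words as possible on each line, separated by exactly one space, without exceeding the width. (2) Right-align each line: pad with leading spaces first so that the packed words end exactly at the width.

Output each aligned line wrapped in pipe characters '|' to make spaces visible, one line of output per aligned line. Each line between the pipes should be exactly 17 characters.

Answer: | of train content|
|    progress have|
|        clean are|
|     keyboard cup|
|      capture are|
|    architect box|
|           python|

Derivation:
Line 1: ['of', 'train', 'content'] (min_width=16, slack=1)
Line 2: ['progress', 'have'] (min_width=13, slack=4)
Line 3: ['clean', 'are'] (min_width=9, slack=8)
Line 4: ['keyboard', 'cup'] (min_width=12, slack=5)
Line 5: ['capture', 'are'] (min_width=11, slack=6)
Line 6: ['architect', 'box'] (min_width=13, slack=4)
Line 7: ['python'] (min_width=6, slack=11)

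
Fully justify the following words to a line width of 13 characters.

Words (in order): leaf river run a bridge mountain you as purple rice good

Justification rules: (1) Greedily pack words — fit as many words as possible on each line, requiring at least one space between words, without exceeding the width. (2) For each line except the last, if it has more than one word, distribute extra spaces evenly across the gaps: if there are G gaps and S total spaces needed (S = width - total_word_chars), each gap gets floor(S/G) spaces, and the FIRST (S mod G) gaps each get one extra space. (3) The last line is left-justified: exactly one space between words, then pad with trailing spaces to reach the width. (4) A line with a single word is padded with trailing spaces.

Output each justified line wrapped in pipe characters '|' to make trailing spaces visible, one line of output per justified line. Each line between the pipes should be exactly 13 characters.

Answer: |leaf    river|
|run  a bridge|
|mountain  you|
|as     purple|
|rice good    |

Derivation:
Line 1: ['leaf', 'river'] (min_width=10, slack=3)
Line 2: ['run', 'a', 'bridge'] (min_width=12, slack=1)
Line 3: ['mountain', 'you'] (min_width=12, slack=1)
Line 4: ['as', 'purple'] (min_width=9, slack=4)
Line 5: ['rice', 'good'] (min_width=9, slack=4)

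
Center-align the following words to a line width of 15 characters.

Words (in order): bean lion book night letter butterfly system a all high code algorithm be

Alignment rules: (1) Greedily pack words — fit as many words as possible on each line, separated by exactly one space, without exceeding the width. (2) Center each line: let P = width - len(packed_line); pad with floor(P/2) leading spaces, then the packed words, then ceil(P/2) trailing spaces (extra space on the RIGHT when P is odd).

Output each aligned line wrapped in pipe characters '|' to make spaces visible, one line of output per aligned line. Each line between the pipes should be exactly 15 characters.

Line 1: ['bean', 'lion', 'book'] (min_width=14, slack=1)
Line 2: ['night', 'letter'] (min_width=12, slack=3)
Line 3: ['butterfly'] (min_width=9, slack=6)
Line 4: ['system', 'a', 'all'] (min_width=12, slack=3)
Line 5: ['high', 'code'] (min_width=9, slack=6)
Line 6: ['algorithm', 'be'] (min_width=12, slack=3)

Answer: |bean lion book |
| night letter  |
|   butterfly   |
| system a all  |
|   high code   |
| algorithm be  |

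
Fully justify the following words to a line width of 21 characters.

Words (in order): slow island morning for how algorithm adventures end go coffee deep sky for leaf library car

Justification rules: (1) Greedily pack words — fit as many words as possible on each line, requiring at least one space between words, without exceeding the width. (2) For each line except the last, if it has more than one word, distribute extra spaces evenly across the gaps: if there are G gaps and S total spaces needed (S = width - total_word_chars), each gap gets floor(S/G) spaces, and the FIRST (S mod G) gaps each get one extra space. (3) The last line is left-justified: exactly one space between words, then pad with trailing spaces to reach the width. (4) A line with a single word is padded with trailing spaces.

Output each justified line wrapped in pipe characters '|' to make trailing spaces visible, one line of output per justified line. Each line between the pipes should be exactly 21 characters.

Line 1: ['slow', 'island', 'morning'] (min_width=19, slack=2)
Line 2: ['for', 'how', 'algorithm'] (min_width=17, slack=4)
Line 3: ['adventures', 'end', 'go'] (min_width=17, slack=4)
Line 4: ['coffee', 'deep', 'sky', 'for'] (min_width=19, slack=2)
Line 5: ['leaf', 'library', 'car'] (min_width=16, slack=5)

Answer: |slow  island  morning|
|for   how   algorithm|
|adventures   end   go|
|coffee  deep  sky for|
|leaf library car     |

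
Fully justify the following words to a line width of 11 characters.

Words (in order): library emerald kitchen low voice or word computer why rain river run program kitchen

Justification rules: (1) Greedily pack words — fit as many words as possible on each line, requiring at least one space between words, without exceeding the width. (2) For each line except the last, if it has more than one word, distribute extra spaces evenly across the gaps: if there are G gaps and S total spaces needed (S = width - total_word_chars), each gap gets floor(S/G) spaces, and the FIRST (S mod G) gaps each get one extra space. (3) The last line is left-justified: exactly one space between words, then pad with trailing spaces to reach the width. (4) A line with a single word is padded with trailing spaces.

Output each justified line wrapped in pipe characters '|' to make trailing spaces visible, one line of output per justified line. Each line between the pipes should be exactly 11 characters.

Answer: |library    |
|emerald    |
|kitchen low|
|voice    or|
|word       |
|computer   |
|why    rain|
|river   run|
|program    |
|kitchen    |

Derivation:
Line 1: ['library'] (min_width=7, slack=4)
Line 2: ['emerald'] (min_width=7, slack=4)
Line 3: ['kitchen', 'low'] (min_width=11, slack=0)
Line 4: ['voice', 'or'] (min_width=8, slack=3)
Line 5: ['word'] (min_width=4, slack=7)
Line 6: ['computer'] (min_width=8, slack=3)
Line 7: ['why', 'rain'] (min_width=8, slack=3)
Line 8: ['river', 'run'] (min_width=9, slack=2)
Line 9: ['program'] (min_width=7, slack=4)
Line 10: ['kitchen'] (min_width=7, slack=4)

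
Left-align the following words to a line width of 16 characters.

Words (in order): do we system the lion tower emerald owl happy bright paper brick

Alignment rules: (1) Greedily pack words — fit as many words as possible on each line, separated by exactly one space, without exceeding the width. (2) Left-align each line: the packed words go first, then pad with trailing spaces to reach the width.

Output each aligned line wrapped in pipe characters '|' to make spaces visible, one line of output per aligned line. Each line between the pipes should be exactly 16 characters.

Answer: |do we system the|
|lion tower      |
|emerald owl     |
|happy bright    |
|paper brick     |

Derivation:
Line 1: ['do', 'we', 'system', 'the'] (min_width=16, slack=0)
Line 2: ['lion', 'tower'] (min_width=10, slack=6)
Line 3: ['emerald', 'owl'] (min_width=11, slack=5)
Line 4: ['happy', 'bright'] (min_width=12, slack=4)
Line 5: ['paper', 'brick'] (min_width=11, slack=5)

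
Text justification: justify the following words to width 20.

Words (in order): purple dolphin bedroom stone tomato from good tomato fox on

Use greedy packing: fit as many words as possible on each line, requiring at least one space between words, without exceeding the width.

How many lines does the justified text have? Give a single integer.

Answer: 4

Derivation:
Line 1: ['purple', 'dolphin'] (min_width=14, slack=6)
Line 2: ['bedroom', 'stone', 'tomato'] (min_width=20, slack=0)
Line 3: ['from', 'good', 'tomato', 'fox'] (min_width=20, slack=0)
Line 4: ['on'] (min_width=2, slack=18)
Total lines: 4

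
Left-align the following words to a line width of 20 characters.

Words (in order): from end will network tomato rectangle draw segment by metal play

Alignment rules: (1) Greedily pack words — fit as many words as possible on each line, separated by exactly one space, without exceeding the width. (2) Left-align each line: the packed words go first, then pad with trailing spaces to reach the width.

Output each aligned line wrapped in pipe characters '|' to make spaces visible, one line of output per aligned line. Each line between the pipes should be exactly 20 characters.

Line 1: ['from', 'end', 'will'] (min_width=13, slack=7)
Line 2: ['network', 'tomato'] (min_width=14, slack=6)
Line 3: ['rectangle', 'draw'] (min_width=14, slack=6)
Line 4: ['segment', 'by', 'metal'] (min_width=16, slack=4)
Line 5: ['play'] (min_width=4, slack=16)

Answer: |from end will       |
|network tomato      |
|rectangle draw      |
|segment by metal    |
|play                |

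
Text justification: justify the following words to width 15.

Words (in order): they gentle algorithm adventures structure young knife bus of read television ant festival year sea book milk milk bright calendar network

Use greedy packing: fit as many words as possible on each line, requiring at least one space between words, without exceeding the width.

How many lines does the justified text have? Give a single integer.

Answer: 11

Derivation:
Line 1: ['they', 'gentle'] (min_width=11, slack=4)
Line 2: ['algorithm'] (min_width=9, slack=6)
Line 3: ['adventures'] (min_width=10, slack=5)
Line 4: ['structure', 'young'] (min_width=15, slack=0)
Line 5: ['knife', 'bus', 'of'] (min_width=12, slack=3)
Line 6: ['read', 'television'] (min_width=15, slack=0)
Line 7: ['ant', 'festival'] (min_width=12, slack=3)
Line 8: ['year', 'sea', 'book'] (min_width=13, slack=2)
Line 9: ['milk', 'milk'] (min_width=9, slack=6)
Line 10: ['bright', 'calendar'] (min_width=15, slack=0)
Line 11: ['network'] (min_width=7, slack=8)
Total lines: 11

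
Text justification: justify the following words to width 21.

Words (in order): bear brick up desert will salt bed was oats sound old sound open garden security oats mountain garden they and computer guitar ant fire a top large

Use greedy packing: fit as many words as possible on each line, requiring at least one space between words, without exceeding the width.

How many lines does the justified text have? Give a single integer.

Line 1: ['bear', 'brick', 'up', 'desert'] (min_width=20, slack=1)
Line 2: ['will', 'salt', 'bed', 'was'] (min_width=17, slack=4)
Line 3: ['oats', 'sound', 'old', 'sound'] (min_width=20, slack=1)
Line 4: ['open', 'garden', 'security'] (min_width=20, slack=1)
Line 5: ['oats', 'mountain', 'garden'] (min_width=20, slack=1)
Line 6: ['they', 'and', 'computer'] (min_width=17, slack=4)
Line 7: ['guitar', 'ant', 'fire', 'a', 'top'] (min_width=21, slack=0)
Line 8: ['large'] (min_width=5, slack=16)
Total lines: 8

Answer: 8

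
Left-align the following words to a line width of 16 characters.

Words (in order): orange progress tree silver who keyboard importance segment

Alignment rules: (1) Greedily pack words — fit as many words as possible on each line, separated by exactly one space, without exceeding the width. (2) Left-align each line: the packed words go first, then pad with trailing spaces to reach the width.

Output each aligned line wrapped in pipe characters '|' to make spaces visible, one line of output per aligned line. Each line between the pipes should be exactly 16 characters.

Answer: |orange progress |
|tree silver who |
|keyboard        |
|importance      |
|segment         |

Derivation:
Line 1: ['orange', 'progress'] (min_width=15, slack=1)
Line 2: ['tree', 'silver', 'who'] (min_width=15, slack=1)
Line 3: ['keyboard'] (min_width=8, slack=8)
Line 4: ['importance'] (min_width=10, slack=6)
Line 5: ['segment'] (min_width=7, slack=9)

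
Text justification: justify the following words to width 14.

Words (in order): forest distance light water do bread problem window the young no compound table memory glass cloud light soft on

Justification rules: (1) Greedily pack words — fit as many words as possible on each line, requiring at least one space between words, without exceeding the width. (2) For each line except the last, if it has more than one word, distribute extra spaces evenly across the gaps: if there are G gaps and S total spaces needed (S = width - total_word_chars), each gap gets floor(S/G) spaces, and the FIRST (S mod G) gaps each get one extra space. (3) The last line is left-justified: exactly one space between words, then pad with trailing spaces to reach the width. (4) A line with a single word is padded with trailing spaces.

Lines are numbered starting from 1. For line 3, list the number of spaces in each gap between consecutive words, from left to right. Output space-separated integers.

Line 1: ['forest'] (min_width=6, slack=8)
Line 2: ['distance', 'light'] (min_width=14, slack=0)
Line 3: ['water', 'do', 'bread'] (min_width=14, slack=0)
Line 4: ['problem', 'window'] (min_width=14, slack=0)
Line 5: ['the', 'young', 'no'] (min_width=12, slack=2)
Line 6: ['compound', 'table'] (min_width=14, slack=0)
Line 7: ['memory', 'glass'] (min_width=12, slack=2)
Line 8: ['cloud', 'light'] (min_width=11, slack=3)
Line 9: ['soft', 'on'] (min_width=7, slack=7)

Answer: 1 1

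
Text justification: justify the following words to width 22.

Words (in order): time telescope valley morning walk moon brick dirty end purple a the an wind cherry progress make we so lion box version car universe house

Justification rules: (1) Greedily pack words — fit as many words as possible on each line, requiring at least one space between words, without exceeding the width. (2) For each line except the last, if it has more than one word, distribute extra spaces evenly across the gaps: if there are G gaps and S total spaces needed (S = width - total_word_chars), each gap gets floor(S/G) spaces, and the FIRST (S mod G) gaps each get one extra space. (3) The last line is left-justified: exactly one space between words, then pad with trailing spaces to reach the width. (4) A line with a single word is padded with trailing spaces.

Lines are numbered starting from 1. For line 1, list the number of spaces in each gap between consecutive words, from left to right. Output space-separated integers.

Answer: 2 1

Derivation:
Line 1: ['time', 'telescope', 'valley'] (min_width=21, slack=1)
Line 2: ['morning', 'walk', 'moon'] (min_width=17, slack=5)
Line 3: ['brick', 'dirty', 'end', 'purple'] (min_width=22, slack=0)
Line 4: ['a', 'the', 'an', 'wind', 'cherry'] (min_width=20, slack=2)
Line 5: ['progress', 'make', 'we', 'so'] (min_width=19, slack=3)
Line 6: ['lion', 'box', 'version', 'car'] (min_width=20, slack=2)
Line 7: ['universe', 'house'] (min_width=14, slack=8)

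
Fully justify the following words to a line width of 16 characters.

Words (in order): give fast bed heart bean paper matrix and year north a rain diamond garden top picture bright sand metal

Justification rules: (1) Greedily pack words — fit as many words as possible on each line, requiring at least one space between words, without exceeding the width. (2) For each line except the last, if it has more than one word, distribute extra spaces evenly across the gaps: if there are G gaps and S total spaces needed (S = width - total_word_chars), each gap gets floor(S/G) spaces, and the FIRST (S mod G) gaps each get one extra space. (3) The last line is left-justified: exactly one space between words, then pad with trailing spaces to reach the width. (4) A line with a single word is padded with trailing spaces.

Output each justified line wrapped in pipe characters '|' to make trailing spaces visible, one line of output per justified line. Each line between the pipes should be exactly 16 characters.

Answer: |give   fast  bed|
|heart bean paper|
|matrix  and year|
|north   a   rain|
|diamond   garden|
|top      picture|
|bright      sand|
|metal           |

Derivation:
Line 1: ['give', 'fast', 'bed'] (min_width=13, slack=3)
Line 2: ['heart', 'bean', 'paper'] (min_width=16, slack=0)
Line 3: ['matrix', 'and', 'year'] (min_width=15, slack=1)
Line 4: ['north', 'a', 'rain'] (min_width=12, slack=4)
Line 5: ['diamond', 'garden'] (min_width=14, slack=2)
Line 6: ['top', 'picture'] (min_width=11, slack=5)
Line 7: ['bright', 'sand'] (min_width=11, slack=5)
Line 8: ['metal'] (min_width=5, slack=11)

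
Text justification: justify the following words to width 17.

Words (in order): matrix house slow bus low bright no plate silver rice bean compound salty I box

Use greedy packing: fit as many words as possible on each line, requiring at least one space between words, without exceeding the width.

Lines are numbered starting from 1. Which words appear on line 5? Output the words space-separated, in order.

Line 1: ['matrix', 'house', 'slow'] (min_width=17, slack=0)
Line 2: ['bus', 'low', 'bright', 'no'] (min_width=17, slack=0)
Line 3: ['plate', 'silver', 'rice'] (min_width=17, slack=0)
Line 4: ['bean', 'compound'] (min_width=13, slack=4)
Line 5: ['salty', 'I', 'box'] (min_width=11, slack=6)

Answer: salty I box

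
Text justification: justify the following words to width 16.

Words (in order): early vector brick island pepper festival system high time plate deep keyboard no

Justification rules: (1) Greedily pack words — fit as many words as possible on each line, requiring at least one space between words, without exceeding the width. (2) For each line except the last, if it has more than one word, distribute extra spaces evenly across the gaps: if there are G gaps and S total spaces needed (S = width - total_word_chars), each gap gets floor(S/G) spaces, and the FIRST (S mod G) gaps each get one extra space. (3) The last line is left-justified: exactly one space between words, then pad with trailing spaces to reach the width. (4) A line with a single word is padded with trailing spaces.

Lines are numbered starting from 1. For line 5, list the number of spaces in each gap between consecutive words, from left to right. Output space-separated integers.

Line 1: ['early', 'vector'] (min_width=12, slack=4)
Line 2: ['brick', 'island'] (min_width=12, slack=4)
Line 3: ['pepper', 'festival'] (min_width=15, slack=1)
Line 4: ['system', 'high', 'time'] (min_width=16, slack=0)
Line 5: ['plate', 'deep'] (min_width=10, slack=6)
Line 6: ['keyboard', 'no'] (min_width=11, slack=5)

Answer: 7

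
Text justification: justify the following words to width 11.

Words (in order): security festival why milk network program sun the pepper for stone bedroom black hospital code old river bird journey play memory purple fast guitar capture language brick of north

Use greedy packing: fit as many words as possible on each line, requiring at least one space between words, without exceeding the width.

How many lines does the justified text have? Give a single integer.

Answer: 20

Derivation:
Line 1: ['security'] (min_width=8, slack=3)
Line 2: ['festival'] (min_width=8, slack=3)
Line 3: ['why', 'milk'] (min_width=8, slack=3)
Line 4: ['network'] (min_width=7, slack=4)
Line 5: ['program', 'sun'] (min_width=11, slack=0)
Line 6: ['the', 'pepper'] (min_width=10, slack=1)
Line 7: ['for', 'stone'] (min_width=9, slack=2)
Line 8: ['bedroom'] (min_width=7, slack=4)
Line 9: ['black'] (min_width=5, slack=6)
Line 10: ['hospital'] (min_width=8, slack=3)
Line 11: ['code', 'old'] (min_width=8, slack=3)
Line 12: ['river', 'bird'] (min_width=10, slack=1)
Line 13: ['journey'] (min_width=7, slack=4)
Line 14: ['play', 'memory'] (min_width=11, slack=0)
Line 15: ['purple', 'fast'] (min_width=11, slack=0)
Line 16: ['guitar'] (min_width=6, slack=5)
Line 17: ['capture'] (min_width=7, slack=4)
Line 18: ['language'] (min_width=8, slack=3)
Line 19: ['brick', 'of'] (min_width=8, slack=3)
Line 20: ['north'] (min_width=5, slack=6)
Total lines: 20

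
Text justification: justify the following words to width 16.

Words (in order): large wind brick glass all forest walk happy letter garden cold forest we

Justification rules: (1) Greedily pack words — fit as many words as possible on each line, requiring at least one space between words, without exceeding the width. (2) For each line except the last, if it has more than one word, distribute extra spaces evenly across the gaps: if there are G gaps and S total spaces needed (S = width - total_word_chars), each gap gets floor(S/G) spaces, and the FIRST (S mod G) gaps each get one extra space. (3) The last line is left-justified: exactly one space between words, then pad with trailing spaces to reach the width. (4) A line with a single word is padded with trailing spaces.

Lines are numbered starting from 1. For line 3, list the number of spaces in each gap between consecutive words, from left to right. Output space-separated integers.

Line 1: ['large', 'wind', 'brick'] (min_width=16, slack=0)
Line 2: ['glass', 'all', 'forest'] (min_width=16, slack=0)
Line 3: ['walk', 'happy'] (min_width=10, slack=6)
Line 4: ['letter', 'garden'] (min_width=13, slack=3)
Line 5: ['cold', 'forest', 'we'] (min_width=14, slack=2)

Answer: 7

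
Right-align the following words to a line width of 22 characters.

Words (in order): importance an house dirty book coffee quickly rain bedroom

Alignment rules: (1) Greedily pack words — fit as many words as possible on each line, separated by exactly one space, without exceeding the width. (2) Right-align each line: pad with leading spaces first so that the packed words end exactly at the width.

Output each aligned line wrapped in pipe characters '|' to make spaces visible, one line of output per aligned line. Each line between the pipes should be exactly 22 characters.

Answer: |   importance an house|
|     dirty book coffee|
|  quickly rain bedroom|

Derivation:
Line 1: ['importance', 'an', 'house'] (min_width=19, slack=3)
Line 2: ['dirty', 'book', 'coffee'] (min_width=17, slack=5)
Line 3: ['quickly', 'rain', 'bedroom'] (min_width=20, slack=2)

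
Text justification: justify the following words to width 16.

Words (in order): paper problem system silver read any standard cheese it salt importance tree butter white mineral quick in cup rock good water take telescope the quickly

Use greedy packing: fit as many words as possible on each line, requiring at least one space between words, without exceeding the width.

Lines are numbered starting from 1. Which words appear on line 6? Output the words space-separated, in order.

Line 1: ['paper', 'problem'] (min_width=13, slack=3)
Line 2: ['system', 'silver'] (min_width=13, slack=3)
Line 3: ['read', 'any'] (min_width=8, slack=8)
Line 4: ['standard', 'cheese'] (min_width=15, slack=1)
Line 5: ['it', 'salt'] (min_width=7, slack=9)
Line 6: ['importance', 'tree'] (min_width=15, slack=1)
Line 7: ['butter', 'white'] (min_width=12, slack=4)
Line 8: ['mineral', 'quick', 'in'] (min_width=16, slack=0)
Line 9: ['cup', 'rock', 'good'] (min_width=13, slack=3)
Line 10: ['water', 'take'] (min_width=10, slack=6)
Line 11: ['telescope', 'the'] (min_width=13, slack=3)
Line 12: ['quickly'] (min_width=7, slack=9)

Answer: importance tree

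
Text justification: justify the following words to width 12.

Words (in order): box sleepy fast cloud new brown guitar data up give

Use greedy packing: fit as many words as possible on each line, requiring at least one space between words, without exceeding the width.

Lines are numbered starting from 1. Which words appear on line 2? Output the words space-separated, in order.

Answer: fast cloud

Derivation:
Line 1: ['box', 'sleepy'] (min_width=10, slack=2)
Line 2: ['fast', 'cloud'] (min_width=10, slack=2)
Line 3: ['new', 'brown'] (min_width=9, slack=3)
Line 4: ['guitar', 'data'] (min_width=11, slack=1)
Line 5: ['up', 'give'] (min_width=7, slack=5)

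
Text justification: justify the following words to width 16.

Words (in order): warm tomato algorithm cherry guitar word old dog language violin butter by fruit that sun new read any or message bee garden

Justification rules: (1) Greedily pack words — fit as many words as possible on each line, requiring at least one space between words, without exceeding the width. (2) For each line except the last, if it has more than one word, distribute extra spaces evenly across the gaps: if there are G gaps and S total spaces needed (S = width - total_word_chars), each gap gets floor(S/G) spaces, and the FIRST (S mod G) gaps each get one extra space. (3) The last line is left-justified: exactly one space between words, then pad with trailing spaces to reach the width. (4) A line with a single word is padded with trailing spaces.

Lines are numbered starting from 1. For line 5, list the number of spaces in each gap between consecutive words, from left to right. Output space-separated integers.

Answer: 1 1

Derivation:
Line 1: ['warm', 'tomato'] (min_width=11, slack=5)
Line 2: ['algorithm', 'cherry'] (min_width=16, slack=0)
Line 3: ['guitar', 'word', 'old'] (min_width=15, slack=1)
Line 4: ['dog', 'language'] (min_width=12, slack=4)
Line 5: ['violin', 'butter', 'by'] (min_width=16, slack=0)
Line 6: ['fruit', 'that', 'sun'] (min_width=14, slack=2)
Line 7: ['new', 'read', 'any', 'or'] (min_width=15, slack=1)
Line 8: ['message', 'bee'] (min_width=11, slack=5)
Line 9: ['garden'] (min_width=6, slack=10)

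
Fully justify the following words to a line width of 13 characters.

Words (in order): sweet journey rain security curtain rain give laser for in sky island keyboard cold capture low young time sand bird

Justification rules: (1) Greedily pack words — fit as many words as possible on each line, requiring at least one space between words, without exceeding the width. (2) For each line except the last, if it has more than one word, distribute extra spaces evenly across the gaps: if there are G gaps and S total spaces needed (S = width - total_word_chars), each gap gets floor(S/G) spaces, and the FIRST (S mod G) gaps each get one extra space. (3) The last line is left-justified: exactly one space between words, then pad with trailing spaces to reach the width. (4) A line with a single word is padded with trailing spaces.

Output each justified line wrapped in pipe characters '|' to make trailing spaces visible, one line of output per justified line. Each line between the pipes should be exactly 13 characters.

Answer: |sweet journey|
|rain security|
|curtain  rain|
|give    laser|
|for   in  sky|
|island       |
|keyboard cold|
|capture   low|
|young    time|
|sand bird    |

Derivation:
Line 1: ['sweet', 'journey'] (min_width=13, slack=0)
Line 2: ['rain', 'security'] (min_width=13, slack=0)
Line 3: ['curtain', 'rain'] (min_width=12, slack=1)
Line 4: ['give', 'laser'] (min_width=10, slack=3)
Line 5: ['for', 'in', 'sky'] (min_width=10, slack=3)
Line 6: ['island'] (min_width=6, slack=7)
Line 7: ['keyboard', 'cold'] (min_width=13, slack=0)
Line 8: ['capture', 'low'] (min_width=11, slack=2)
Line 9: ['young', 'time'] (min_width=10, slack=3)
Line 10: ['sand', 'bird'] (min_width=9, slack=4)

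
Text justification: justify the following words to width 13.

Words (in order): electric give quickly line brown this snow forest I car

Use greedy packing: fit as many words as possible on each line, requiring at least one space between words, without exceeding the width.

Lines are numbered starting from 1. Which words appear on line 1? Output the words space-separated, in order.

Answer: electric give

Derivation:
Line 1: ['electric', 'give'] (min_width=13, slack=0)
Line 2: ['quickly', 'line'] (min_width=12, slack=1)
Line 3: ['brown', 'this'] (min_width=10, slack=3)
Line 4: ['snow', 'forest', 'I'] (min_width=13, slack=0)
Line 5: ['car'] (min_width=3, slack=10)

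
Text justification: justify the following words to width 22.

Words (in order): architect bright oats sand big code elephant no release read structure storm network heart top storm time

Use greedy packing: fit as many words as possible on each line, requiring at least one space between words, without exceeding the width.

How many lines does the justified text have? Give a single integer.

Line 1: ['architect', 'bright', 'oats'] (min_width=21, slack=1)
Line 2: ['sand', 'big', 'code', 'elephant'] (min_width=22, slack=0)
Line 3: ['no', 'release', 'read'] (min_width=15, slack=7)
Line 4: ['structure', 'storm'] (min_width=15, slack=7)
Line 5: ['network', 'heart', 'top'] (min_width=17, slack=5)
Line 6: ['storm', 'time'] (min_width=10, slack=12)
Total lines: 6

Answer: 6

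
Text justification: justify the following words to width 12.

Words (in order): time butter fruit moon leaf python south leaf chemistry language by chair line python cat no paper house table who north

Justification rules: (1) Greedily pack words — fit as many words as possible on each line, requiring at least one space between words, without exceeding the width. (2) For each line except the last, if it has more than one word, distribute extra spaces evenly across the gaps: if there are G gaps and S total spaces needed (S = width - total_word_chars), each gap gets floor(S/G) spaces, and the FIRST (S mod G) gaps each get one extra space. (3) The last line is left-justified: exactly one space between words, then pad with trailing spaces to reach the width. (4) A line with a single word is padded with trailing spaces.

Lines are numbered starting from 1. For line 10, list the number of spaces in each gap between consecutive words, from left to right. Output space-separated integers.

Line 1: ['time', 'butter'] (min_width=11, slack=1)
Line 2: ['fruit', 'moon'] (min_width=10, slack=2)
Line 3: ['leaf', 'python'] (min_width=11, slack=1)
Line 4: ['south', 'leaf'] (min_width=10, slack=2)
Line 5: ['chemistry'] (min_width=9, slack=3)
Line 6: ['language', 'by'] (min_width=11, slack=1)
Line 7: ['chair', 'line'] (min_width=10, slack=2)
Line 8: ['python', 'cat'] (min_width=10, slack=2)
Line 9: ['no', 'paper'] (min_width=8, slack=4)
Line 10: ['house', 'table'] (min_width=11, slack=1)
Line 11: ['who', 'north'] (min_width=9, slack=3)

Answer: 2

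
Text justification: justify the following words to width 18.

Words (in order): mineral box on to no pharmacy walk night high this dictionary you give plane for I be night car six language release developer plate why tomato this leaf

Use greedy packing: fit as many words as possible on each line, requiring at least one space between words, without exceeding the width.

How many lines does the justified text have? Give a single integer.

Line 1: ['mineral', 'box', 'on', 'to'] (min_width=17, slack=1)
Line 2: ['no', 'pharmacy', 'walk'] (min_width=16, slack=2)
Line 3: ['night', 'high', 'this'] (min_width=15, slack=3)
Line 4: ['dictionary', 'you'] (min_width=14, slack=4)
Line 5: ['give', 'plane', 'for', 'I'] (min_width=16, slack=2)
Line 6: ['be', 'night', 'car', 'six'] (min_width=16, slack=2)
Line 7: ['language', 'release'] (min_width=16, slack=2)
Line 8: ['developer', 'plate'] (min_width=15, slack=3)
Line 9: ['why', 'tomato', 'this'] (min_width=15, slack=3)
Line 10: ['leaf'] (min_width=4, slack=14)
Total lines: 10

Answer: 10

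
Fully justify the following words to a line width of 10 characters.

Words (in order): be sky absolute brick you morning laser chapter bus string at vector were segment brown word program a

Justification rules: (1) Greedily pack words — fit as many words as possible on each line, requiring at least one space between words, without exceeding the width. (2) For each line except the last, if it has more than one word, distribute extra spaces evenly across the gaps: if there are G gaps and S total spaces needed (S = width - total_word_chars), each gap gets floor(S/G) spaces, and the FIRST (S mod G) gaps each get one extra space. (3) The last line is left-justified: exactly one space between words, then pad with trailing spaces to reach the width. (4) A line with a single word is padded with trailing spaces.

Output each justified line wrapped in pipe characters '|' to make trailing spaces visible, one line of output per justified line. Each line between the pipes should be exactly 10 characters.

Line 1: ['be', 'sky'] (min_width=6, slack=4)
Line 2: ['absolute'] (min_width=8, slack=2)
Line 3: ['brick', 'you'] (min_width=9, slack=1)
Line 4: ['morning'] (min_width=7, slack=3)
Line 5: ['laser'] (min_width=5, slack=5)
Line 6: ['chapter'] (min_width=7, slack=3)
Line 7: ['bus', 'string'] (min_width=10, slack=0)
Line 8: ['at', 'vector'] (min_width=9, slack=1)
Line 9: ['were'] (min_width=4, slack=6)
Line 10: ['segment'] (min_width=7, slack=3)
Line 11: ['brown', 'word'] (min_width=10, slack=0)
Line 12: ['program', 'a'] (min_width=9, slack=1)

Answer: |be     sky|
|absolute  |
|brick  you|
|morning   |
|laser     |
|chapter   |
|bus string|
|at  vector|
|were      |
|segment   |
|brown word|
|program a |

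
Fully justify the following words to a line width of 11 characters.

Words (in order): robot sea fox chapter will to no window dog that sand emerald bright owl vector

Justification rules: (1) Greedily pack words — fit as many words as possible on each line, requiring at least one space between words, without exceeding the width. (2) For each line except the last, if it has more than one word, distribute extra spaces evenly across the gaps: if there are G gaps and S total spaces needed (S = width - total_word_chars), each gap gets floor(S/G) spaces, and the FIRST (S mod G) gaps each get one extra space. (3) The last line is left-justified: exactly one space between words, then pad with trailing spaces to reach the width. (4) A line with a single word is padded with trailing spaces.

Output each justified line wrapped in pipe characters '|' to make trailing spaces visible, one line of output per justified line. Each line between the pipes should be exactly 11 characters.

Answer: |robot   sea|
|fox chapter|
|will  to no|
|window  dog|
|that   sand|
|emerald    |
|bright  owl|
|vector     |

Derivation:
Line 1: ['robot', 'sea'] (min_width=9, slack=2)
Line 2: ['fox', 'chapter'] (min_width=11, slack=0)
Line 3: ['will', 'to', 'no'] (min_width=10, slack=1)
Line 4: ['window', 'dog'] (min_width=10, slack=1)
Line 5: ['that', 'sand'] (min_width=9, slack=2)
Line 6: ['emerald'] (min_width=7, slack=4)
Line 7: ['bright', 'owl'] (min_width=10, slack=1)
Line 8: ['vector'] (min_width=6, slack=5)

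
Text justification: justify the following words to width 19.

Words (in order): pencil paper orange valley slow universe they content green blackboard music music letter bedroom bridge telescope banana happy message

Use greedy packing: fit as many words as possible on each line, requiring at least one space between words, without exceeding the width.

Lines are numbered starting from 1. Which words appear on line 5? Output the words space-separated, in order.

Line 1: ['pencil', 'paper', 'orange'] (min_width=19, slack=0)
Line 2: ['valley', 'slow'] (min_width=11, slack=8)
Line 3: ['universe', 'they'] (min_width=13, slack=6)
Line 4: ['content', 'green'] (min_width=13, slack=6)
Line 5: ['blackboard', 'music'] (min_width=16, slack=3)
Line 6: ['music', 'letter'] (min_width=12, slack=7)
Line 7: ['bedroom', 'bridge'] (min_width=14, slack=5)
Line 8: ['telescope', 'banana'] (min_width=16, slack=3)
Line 9: ['happy', 'message'] (min_width=13, slack=6)

Answer: blackboard music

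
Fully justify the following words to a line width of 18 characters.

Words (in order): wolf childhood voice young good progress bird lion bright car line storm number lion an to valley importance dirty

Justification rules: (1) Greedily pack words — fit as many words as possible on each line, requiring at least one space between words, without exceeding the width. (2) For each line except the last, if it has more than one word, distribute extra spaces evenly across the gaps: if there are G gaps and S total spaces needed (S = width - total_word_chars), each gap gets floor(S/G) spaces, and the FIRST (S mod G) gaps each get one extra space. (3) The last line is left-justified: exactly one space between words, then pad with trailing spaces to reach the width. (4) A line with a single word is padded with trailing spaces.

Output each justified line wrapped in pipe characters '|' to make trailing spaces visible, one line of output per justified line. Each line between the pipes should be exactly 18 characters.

Line 1: ['wolf', 'childhood'] (min_width=14, slack=4)
Line 2: ['voice', 'young', 'good'] (min_width=16, slack=2)
Line 3: ['progress', 'bird', 'lion'] (min_width=18, slack=0)
Line 4: ['bright', 'car', 'line'] (min_width=15, slack=3)
Line 5: ['storm', 'number', 'lion'] (min_width=17, slack=1)
Line 6: ['an', 'to', 'valley'] (min_width=12, slack=6)
Line 7: ['importance', 'dirty'] (min_width=16, slack=2)

Answer: |wolf     childhood|
|voice  young  good|
|progress bird lion|
|bright   car  line|
|storm  number lion|
|an    to    valley|
|importance dirty  |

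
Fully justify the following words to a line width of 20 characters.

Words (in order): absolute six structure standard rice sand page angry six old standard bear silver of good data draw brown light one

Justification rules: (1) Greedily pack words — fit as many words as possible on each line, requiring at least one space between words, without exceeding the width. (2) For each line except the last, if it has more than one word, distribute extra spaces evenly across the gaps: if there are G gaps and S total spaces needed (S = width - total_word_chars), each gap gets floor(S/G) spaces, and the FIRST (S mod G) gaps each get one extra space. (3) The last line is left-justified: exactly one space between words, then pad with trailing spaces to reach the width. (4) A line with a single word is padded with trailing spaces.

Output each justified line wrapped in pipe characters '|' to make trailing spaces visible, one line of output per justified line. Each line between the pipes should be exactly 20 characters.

Answer: |absolute         six|
|structure   standard|
|rice sand page angry|
|six   old   standard|
|bear  silver of good|
|data    draw   brown|
|light one           |

Derivation:
Line 1: ['absolute', 'six'] (min_width=12, slack=8)
Line 2: ['structure', 'standard'] (min_width=18, slack=2)
Line 3: ['rice', 'sand', 'page', 'angry'] (min_width=20, slack=0)
Line 4: ['six', 'old', 'standard'] (min_width=16, slack=4)
Line 5: ['bear', 'silver', 'of', 'good'] (min_width=19, slack=1)
Line 6: ['data', 'draw', 'brown'] (min_width=15, slack=5)
Line 7: ['light', 'one'] (min_width=9, slack=11)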